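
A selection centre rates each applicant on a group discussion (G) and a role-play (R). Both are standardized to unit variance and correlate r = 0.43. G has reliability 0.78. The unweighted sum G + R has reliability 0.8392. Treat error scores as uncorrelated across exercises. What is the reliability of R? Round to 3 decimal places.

0.760

Var(G+R) = 2 + 2·0.43 = 2.860.
True-score variance = ρ_G + ρ_R + 2·0.43, so 0.8392 = (0.78 + ρ_R + 0.86) / 2.860.
ρ_R = 0.8392·2.860 − 0.78 − 0.86 = 0.760.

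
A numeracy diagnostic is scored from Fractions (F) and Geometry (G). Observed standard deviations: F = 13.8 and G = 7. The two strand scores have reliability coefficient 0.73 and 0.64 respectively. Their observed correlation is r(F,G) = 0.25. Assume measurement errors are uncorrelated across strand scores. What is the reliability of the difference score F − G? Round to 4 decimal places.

Var(F−G) = 13.8² + 7² − 2·13.8·7·0.25 = 239.44 − 48.3 = 191.14.
Under uncorrelated errors the observed covariances equal the true-score covariances, so only the own-variance terms attenuate.
True-score variance = [13.8²·0.73 + 7²·0.64] − 48.3 = 170.381 − 48.3 = 122.081.
Reliability = 122.081 / 191.14 = 0.6387.

0.6387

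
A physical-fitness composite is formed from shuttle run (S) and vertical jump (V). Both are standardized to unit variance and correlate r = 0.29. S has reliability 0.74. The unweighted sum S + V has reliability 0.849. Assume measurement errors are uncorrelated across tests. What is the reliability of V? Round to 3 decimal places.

0.870

Var(S+V) = 2 + 2·0.29 = 2.580.
True-score variance = ρ_S + ρ_V + 2·0.29, so 0.849 = (0.74 + ρ_V + 0.58) / 2.580.
ρ_V = 0.849·2.580 − 0.74 − 0.58 = 0.870.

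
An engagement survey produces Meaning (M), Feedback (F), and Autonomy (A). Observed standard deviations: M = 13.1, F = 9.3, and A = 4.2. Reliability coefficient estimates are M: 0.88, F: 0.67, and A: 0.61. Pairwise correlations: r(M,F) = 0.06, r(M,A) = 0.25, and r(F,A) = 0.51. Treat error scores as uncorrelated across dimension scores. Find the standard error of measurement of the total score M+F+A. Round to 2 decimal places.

Var(total) = 275.74 + 81.9708 = 357.711.
True-score variance = 219.726 + 81.9708 = 301.696, so reliability = 0.8434.
Error variance = 357.711 − 301.696 = 56.0145; SEM = √56.0145 = 7.48.

7.48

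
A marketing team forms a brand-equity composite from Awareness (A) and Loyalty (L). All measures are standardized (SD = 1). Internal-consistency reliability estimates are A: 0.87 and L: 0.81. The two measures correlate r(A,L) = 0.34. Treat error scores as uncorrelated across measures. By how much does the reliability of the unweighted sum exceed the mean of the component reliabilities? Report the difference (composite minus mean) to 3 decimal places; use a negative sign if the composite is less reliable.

0.041

Var(sum) = 2 + 0.68 = 2.68; true-score variance = 1.68 + 0.68 = 2.36; composite reliability = 0.8806.
Mean component reliability = 0.8400.
Difference = 0.8806 − 0.8400 = 0.041.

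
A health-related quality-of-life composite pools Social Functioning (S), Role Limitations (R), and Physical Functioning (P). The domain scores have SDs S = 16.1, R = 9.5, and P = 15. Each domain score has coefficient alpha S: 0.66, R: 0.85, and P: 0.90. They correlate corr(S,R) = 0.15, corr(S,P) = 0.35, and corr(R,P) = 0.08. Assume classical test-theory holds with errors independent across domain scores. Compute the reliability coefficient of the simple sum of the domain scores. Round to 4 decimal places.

0.8471

Var(S+R+P) = 16.1² + 9.5² + 15² + 2·[16.1·9.5·0.15 + 16.1·15·0.35 + 9.5·15·0.08] = 574.46 + 237.735 = 812.195.
With uncorrelated errors the cross-covariances are all true-score covariance, so they carry over unchanged; only the diagonal terms shrink to ρᵢσᵢ².
True-score variance = [16.1²·0.66 + 9.5²·0.85 + 15²·0.90] + 237.735 = 450.291 + 237.735 = 688.026.
Reliability = 688.026 / 812.195 = 0.8471.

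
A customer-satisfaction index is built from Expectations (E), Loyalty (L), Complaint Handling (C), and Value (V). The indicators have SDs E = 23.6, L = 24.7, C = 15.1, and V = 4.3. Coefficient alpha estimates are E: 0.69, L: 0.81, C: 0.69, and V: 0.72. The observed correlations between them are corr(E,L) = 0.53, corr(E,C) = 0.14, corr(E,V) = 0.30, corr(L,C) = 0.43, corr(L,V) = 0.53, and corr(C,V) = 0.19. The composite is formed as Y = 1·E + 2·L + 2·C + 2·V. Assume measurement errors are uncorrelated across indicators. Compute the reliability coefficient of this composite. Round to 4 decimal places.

0.8725

Var(Y) = 23.6² + 2²·24.7² + 2²·15.1² + 2²·4.3² + 2·[2·23.6·24.7·0.53 + 2·23.6·15.1·0.14 + 2·23.6·4.3·0.30 + 4·24.7·15.1·0.43 + 4·24.7·4.3·0.53 + 4·15.1·4.3·0.19] = 3983.32 + 3389.17 = 7372.49.
Under uncorrelated errors the observed covariances equal the true-score covariances, so only the own-variance terms attenuate.
True-score variance = [23.6²·0.69 + 2²·24.7²·0.81 + 2²·15.1²·0.69 + 2²·4.3²·0.72] + 3389.17 = 3043.55 + 3389.17 = 6432.72.
Reliability = 6432.72 / 7372.49 = 0.8725.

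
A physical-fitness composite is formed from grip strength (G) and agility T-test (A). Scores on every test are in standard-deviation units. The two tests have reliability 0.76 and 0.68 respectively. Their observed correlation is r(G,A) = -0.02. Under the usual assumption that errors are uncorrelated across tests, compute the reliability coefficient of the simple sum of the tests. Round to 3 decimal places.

Var(G+A) = 2 + 2·[(-0.02)] = 2 − 0.04 = 1.96.
Because errors are independent across components, Cov(Tᵢ,Tⱼ) = Cov(Xᵢ,Xⱼ); the off-diagonal part of the true-score variance is the same as above.
True-score variance = [0.76 + 0.68] − 0.04 = 1.44 − 0.04 = 1.4.
Reliability = 1.4 / 1.96 = 0.714.

0.714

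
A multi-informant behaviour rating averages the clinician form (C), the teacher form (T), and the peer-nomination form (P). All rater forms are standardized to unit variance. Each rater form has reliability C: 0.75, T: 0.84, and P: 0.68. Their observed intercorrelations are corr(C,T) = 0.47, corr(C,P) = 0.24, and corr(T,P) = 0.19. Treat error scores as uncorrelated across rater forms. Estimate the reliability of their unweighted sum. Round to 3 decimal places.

Var(C+T+P) = 3 + 2·[0.47 + 0.24 + 0.19] = 3 + 1.8 = 4.8.
With uncorrelated errors the cross-covariances are all true-score covariance, so they carry over unchanged; only the diagonal terms shrink to ρᵢσᵢ².
True-score variance = [0.75 + 0.84 + 0.68] + 1.8 = 2.27 + 1.8 = 4.07.
Reliability = 4.07 / 4.8 = 0.848.

0.848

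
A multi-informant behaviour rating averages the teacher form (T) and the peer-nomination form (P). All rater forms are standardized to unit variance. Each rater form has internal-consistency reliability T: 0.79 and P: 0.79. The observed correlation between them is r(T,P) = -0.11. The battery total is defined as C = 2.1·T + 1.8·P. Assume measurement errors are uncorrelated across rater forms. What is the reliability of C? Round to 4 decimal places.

Var(C) = 2.1² + 1.8² + 2·[3.78·(-0.11)] = 7.65 − 0.8316 = 6.8184.
Because errors are independent across components, Cov(Tᵢ,Tⱼ) = Cov(Xᵢ,Xⱼ); the off-diagonal part of the true-score variance is the same as above.
True-score variance = [2.1²·0.79 + 1.8²·0.79] − 0.8316 = 6.0435 − 0.8316 = 5.2119.
Reliability = 5.2119 / 6.8184 = 0.7644.

0.7644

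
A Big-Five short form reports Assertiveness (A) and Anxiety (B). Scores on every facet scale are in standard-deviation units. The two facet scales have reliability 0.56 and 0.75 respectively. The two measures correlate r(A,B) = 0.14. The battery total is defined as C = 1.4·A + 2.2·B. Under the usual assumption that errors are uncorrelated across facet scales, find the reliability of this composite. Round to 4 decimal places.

0.7295

Var(C) = 1.4² + 2.2² + 2·[3.08·0.14] = 6.8 + 0.8624 = 7.6624.
Under uncorrelated errors the observed covariances equal the true-score covariances, so only the own-variance terms attenuate.
True-score variance = [1.4²·0.56 + 2.2²·0.75] + 0.8624 = 4.7276 + 0.8624 = 5.59.
Reliability = 5.59 / 7.6624 = 0.7295.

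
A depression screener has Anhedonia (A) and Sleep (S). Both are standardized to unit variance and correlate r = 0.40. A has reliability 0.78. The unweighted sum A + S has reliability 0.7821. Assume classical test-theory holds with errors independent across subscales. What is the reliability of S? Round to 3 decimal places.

Var(A+S) = 2 + 2·0.40 = 2.800.
True-score variance = ρ_A + ρ_S + 2·0.40, so 0.7821 = (0.78 + ρ_S + 0.80) / 2.800.
ρ_S = 0.7821·2.800 − 0.78 − 0.80 = 0.610.

0.610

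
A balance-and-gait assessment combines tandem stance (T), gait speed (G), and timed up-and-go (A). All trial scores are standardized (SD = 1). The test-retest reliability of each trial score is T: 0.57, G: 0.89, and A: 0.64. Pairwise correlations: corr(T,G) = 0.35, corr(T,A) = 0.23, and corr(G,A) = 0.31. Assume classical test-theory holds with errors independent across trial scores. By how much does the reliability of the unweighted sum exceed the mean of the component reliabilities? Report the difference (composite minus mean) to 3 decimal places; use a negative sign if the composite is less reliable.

Var(sum) = 3 + 1.78 = 4.78; true-score variance = 2.1 + 1.78 = 3.88; composite reliability = 0.8117.
Mean component reliability = 0.7000.
Difference = 0.8117 − 0.7000 = 0.112.

0.112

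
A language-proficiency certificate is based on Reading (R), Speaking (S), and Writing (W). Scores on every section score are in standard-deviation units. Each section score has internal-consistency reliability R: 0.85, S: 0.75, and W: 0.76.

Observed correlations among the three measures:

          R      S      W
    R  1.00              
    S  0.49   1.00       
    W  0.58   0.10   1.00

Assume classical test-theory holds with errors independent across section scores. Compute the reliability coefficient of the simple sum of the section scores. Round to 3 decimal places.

0.880

Var(R+S+W) = 3 + 2·[0.49 + 0.58 + 0.10] = 3 + 2.34 = 5.34.
Because errors are independent across components, Cov(Tᵢ,Tⱼ) = Cov(Xᵢ,Xⱼ); the off-diagonal part of the true-score variance is the same as above.
True-score variance = [0.85 + 0.75 + 0.76] + 2.34 = 2.36 + 2.34 = 4.7.
Reliability = 4.7 / 5.34 = 0.880.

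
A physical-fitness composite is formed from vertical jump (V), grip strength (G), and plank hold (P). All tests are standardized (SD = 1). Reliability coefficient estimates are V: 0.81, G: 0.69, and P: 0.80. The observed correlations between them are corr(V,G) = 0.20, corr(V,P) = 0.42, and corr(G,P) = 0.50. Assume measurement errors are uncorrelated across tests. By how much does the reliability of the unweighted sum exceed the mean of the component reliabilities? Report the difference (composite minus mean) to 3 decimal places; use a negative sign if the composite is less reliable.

0.100

Var(sum) = 3 + 2.24 = 5.24; true-score variance = 2.3 + 2.24 = 4.54; composite reliability = 0.8664.
Mean component reliability = 0.7667.
Difference = 0.8664 − 0.7667 = 0.100.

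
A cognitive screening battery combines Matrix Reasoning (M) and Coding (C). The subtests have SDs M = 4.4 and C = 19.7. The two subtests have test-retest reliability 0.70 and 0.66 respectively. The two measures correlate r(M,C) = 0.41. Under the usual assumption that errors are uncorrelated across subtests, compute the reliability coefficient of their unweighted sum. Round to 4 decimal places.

0.7121

Var(M+C) = 4.4² + 19.7² + 2·[4.4·19.7·0.41] = 407.45 + 71.0776 = 478.528.
Under uncorrelated errors the observed covariances equal the true-score covariances, so only the own-variance terms attenuate.
True-score variance = [4.4²·0.70 + 19.7²·0.66] + 71.0776 = 269.691 + 71.0776 = 340.769.
Reliability = 340.769 / 478.528 = 0.7121.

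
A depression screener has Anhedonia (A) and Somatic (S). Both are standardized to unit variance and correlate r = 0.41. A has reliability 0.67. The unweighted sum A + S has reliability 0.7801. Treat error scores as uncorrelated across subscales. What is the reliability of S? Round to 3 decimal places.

0.710

Var(A+S) = 2 + 2·0.41 = 2.820.
True-score variance = ρ_A + ρ_S + 2·0.41, so 0.7801 = (0.67 + ρ_S + 0.82) / 2.820.
ρ_S = 0.7801·2.820 − 0.67 − 0.82 = 0.710.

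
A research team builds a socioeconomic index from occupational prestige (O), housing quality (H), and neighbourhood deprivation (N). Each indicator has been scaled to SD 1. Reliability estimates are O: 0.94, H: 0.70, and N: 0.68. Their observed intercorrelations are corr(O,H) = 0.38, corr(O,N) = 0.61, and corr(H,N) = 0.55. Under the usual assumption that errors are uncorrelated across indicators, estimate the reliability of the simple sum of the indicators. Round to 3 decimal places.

0.888

Var(O+H+N) = 3 + 2·[0.38 + 0.61 + 0.55] = 3 + 3.08 = 6.08.
Under uncorrelated errors the observed covariances equal the true-score covariances, so only the own-variance terms attenuate.
True-score variance = [0.94 + 0.70 + 0.68] + 3.08 = 2.32 + 3.08 = 5.4.
Reliability = 5.4 / 6.08 = 0.888.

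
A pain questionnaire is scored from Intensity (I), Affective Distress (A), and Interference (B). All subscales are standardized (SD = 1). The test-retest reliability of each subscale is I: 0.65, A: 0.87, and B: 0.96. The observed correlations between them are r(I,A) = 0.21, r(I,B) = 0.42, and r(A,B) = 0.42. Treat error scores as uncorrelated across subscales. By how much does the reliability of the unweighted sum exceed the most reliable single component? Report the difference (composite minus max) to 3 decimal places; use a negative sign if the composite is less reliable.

Var(sum) = 3 + 2.1 = 5.1; true-score variance = 2.48 + 2.1 = 4.58; composite reliability = 0.8980.
Max component reliability = 0.9600.
Difference = 0.8980 − 0.9600 = -0.062.

-0.062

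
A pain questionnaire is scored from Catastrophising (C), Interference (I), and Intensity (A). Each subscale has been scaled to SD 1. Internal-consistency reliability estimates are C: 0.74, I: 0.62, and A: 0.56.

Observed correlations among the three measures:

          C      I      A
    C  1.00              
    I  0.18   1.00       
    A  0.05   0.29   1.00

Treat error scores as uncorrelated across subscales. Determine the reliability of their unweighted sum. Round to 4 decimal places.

0.7327

Var(C+I+A) = 3 + 2·[0.18 + 0.05 + 0.29] = 3 + 1.04 = 4.04.
With uncorrelated errors the cross-covariances are all true-score covariance, so they carry over unchanged; only the diagonal terms shrink to ρᵢσᵢ².
True-score variance = [0.74 + 0.62 + 0.56] + 1.04 = 1.92 + 1.04 = 2.96.
Reliability = 2.96 / 4.04 = 0.7327.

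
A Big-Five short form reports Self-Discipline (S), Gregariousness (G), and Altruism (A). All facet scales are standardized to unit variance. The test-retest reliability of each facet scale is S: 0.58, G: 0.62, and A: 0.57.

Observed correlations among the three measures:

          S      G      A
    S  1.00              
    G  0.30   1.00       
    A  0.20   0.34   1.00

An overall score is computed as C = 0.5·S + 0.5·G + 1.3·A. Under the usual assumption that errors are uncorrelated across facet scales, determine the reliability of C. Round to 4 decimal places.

Var(C) = 0.5² + 0.5² + 1.3² + 2·[0.25·0.30 + 0.65·0.20 + 0.65·0.34] = 2.19 + 0.852 = 3.042.
With uncorrelated errors the cross-covariances are all true-score covariance, so they carry over unchanged; only the diagonal terms shrink to ρᵢσᵢ².
True-score variance = [0.5²·0.58 + 0.5²·0.62 + 1.3²·0.57] + 0.852 = 1.2633 + 0.852 = 2.1153.
Reliability = 2.1153 / 3.042 = 0.6954.

0.6954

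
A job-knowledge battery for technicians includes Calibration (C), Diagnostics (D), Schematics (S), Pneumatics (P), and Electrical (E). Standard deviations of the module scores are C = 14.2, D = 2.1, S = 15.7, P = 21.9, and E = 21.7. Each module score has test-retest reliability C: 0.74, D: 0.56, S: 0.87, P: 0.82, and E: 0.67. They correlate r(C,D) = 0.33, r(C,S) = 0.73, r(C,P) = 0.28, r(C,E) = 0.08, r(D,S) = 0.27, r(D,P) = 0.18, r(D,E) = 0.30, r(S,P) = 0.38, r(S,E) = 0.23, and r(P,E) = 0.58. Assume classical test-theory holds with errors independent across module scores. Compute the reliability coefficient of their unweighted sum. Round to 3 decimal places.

Var(C+D+S+P+E) = 14.2² + 2.1² + 15.7² + 21.9² + 21.7² + 2·[14.2·2.1·0.33 + 14.2·15.7·0.73 + 14.2·21.9·0.28 + 14.2·21.7·0.08 + 2.1·15.7·0.27 + 2.1·21.9·0.18 + 2.1·21.7·0.30 + 15.7·21.9·0.38 + 15.7·21.7·0.23 + 21.9·21.7·0.58] = 1403.04 + 1599.62 = 3002.66.
With uncorrelated errors the cross-covariances are all true-score covariance, so they carry over unchanged; only the diagonal terms shrink to ρᵢσᵢ².
True-score variance = [14.2²·0.74 + 2.1²·0.56 + 15.7²·0.87 + 21.9²·0.82 + 21.7²·0.67] + 1599.62 = 1074.91 + 1599.62 = 2674.53.
Reliability = 2674.53 / 3002.66 = 0.891.

0.891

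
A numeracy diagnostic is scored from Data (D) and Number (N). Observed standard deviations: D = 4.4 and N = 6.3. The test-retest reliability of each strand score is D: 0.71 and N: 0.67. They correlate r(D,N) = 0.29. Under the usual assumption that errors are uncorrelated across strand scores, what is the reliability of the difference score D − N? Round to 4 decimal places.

Var(D−N) = 4.4² + 6.3² − 2·4.4·6.3·0.29 = 59.05 − 16.0776 = 42.9724.
Under uncorrelated errors the observed covariances equal the true-score covariances, so only the own-variance terms attenuate.
True-score variance = [4.4²·0.71 + 6.3²·0.67] − 16.0776 = 40.3379 − 16.0776 = 24.2603.
Reliability = 24.2603 / 42.9724 = 0.5646.

0.5646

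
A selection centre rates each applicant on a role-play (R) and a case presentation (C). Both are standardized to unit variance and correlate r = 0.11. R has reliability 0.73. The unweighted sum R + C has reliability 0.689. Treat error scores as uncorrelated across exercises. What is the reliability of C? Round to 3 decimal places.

Var(R+C) = 2 + 2·0.11 = 2.220.
True-score variance = ρ_R + ρ_C + 2·0.11, so 0.689 = (0.73 + ρ_C + 0.22) / 2.220.
ρ_C = 0.689·2.220 − 0.73 − 0.22 = 0.580.

0.580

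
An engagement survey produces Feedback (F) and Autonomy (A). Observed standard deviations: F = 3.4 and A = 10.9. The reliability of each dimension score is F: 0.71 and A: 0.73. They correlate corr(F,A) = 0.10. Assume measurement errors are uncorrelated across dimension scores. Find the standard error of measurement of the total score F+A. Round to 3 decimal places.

5.952

Var(total) = 130.37 + 7.412 = 137.782.
True-score variance = 94.9389 + 7.412 = 102.351, so reliability = 0.7428.
Error variance = 137.782 − 102.351 = 35.4311; SEM = √35.4311 = 5.952.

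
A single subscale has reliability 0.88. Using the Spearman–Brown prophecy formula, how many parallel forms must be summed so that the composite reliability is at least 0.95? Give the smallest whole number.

3

k ≥ ρ*(1−ρ₁)/(ρ₁(1−ρ*)) = 0.95·0.12 / (0.88·0.05) = 2.591.
Smallest integer k = 3.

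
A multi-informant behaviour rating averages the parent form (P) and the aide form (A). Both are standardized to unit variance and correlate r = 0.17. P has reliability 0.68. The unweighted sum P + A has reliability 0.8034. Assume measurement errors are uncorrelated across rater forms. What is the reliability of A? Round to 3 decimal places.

Var(P+A) = 2 + 2·0.17 = 2.340.
True-score variance = ρ_P + ρ_A + 2·0.17, so 0.8034 = (0.68 + ρ_A + 0.34) / 2.340.
ρ_A = 0.8034·2.340 − 0.68 − 0.34 = 0.860.

0.860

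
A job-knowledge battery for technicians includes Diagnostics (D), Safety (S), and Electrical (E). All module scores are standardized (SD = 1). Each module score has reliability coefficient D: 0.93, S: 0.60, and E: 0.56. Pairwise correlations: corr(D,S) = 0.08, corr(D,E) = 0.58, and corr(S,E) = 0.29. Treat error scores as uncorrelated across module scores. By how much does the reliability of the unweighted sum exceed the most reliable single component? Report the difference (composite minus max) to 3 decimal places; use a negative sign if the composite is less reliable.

-0.116

Var(sum) = 3 + 1.9 = 4.9; true-score variance = 2.09 + 1.9 = 3.99; composite reliability = 0.8143.
Max component reliability = 0.9300.
Difference = 0.8143 − 0.9300 = -0.116.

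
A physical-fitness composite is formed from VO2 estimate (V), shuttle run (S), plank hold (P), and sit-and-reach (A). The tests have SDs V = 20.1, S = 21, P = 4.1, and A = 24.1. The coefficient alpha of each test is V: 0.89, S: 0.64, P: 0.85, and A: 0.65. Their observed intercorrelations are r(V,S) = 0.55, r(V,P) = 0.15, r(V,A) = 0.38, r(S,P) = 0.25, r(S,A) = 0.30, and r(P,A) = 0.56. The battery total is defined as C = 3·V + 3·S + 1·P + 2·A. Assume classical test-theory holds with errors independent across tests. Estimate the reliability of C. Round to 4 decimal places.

Var(C) = 3²·20.1² + 3²·21² + 4.1² + 2²·24.1² + 2·[9·20.1·21·0.55 + 3·20.1·4.1·0.15 + 6·20.1·24.1·0.38 + 3·21·4.1·0.25 + 6·21·24.1·0.30 + 2·4.1·24.1·0.56] = 9945.14 + 8634.31 = 18579.5.
Under uncorrelated errors the observed covariances equal the true-score covariances, so only the own-variance terms attenuate.
True-score variance = [3²·20.1²·0.89 + 3²·21²·0.64 + 4.1²·0.85 + 2²·24.1²·0.65] + 8634.31 = 7300.67 + 8634.31 = 15935.
Reliability = 15935 / 18579.5 = 0.8577.

0.8577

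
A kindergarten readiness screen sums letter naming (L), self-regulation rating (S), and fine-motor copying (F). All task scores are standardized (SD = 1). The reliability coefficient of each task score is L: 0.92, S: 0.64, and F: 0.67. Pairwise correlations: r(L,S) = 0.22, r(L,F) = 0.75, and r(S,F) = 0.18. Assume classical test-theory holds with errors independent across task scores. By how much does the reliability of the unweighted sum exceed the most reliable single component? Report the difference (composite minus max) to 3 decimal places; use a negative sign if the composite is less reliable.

Var(sum) = 3 + 2.3 = 5.3; true-score variance = 2.23 + 2.3 = 4.53; composite reliability = 0.8547.
Max component reliability = 0.9200.
Difference = 0.8547 − 0.9200 = -0.065.

-0.065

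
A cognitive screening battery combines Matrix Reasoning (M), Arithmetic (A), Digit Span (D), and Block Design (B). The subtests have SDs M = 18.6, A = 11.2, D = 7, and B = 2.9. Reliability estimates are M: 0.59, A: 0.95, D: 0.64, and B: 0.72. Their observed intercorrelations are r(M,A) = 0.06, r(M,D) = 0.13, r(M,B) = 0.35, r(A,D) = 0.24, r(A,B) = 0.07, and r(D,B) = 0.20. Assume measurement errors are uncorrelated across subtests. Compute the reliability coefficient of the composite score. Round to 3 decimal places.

Var(M+A+D+B) = 18.6² + 11.2² + 7² + 2.9² + 2·[18.6·11.2·0.06 + 18.6·7·0.13 + 18.6·2.9·0.35 + 11.2·7·0.24 + 11.2·2.9·0.07 + 7·2.9·0.20] = 528.81 + 146.908 = 675.718.
Under uncorrelated errors the observed covariances equal the true-score covariances, so only the own-variance terms attenuate.
True-score variance = [18.6²·0.59 + 11.2²·0.95 + 7²·0.64 + 2.9²·0.72] + 146.908 = 360.7 + 146.908 = 507.607.
Reliability = 507.607 / 675.718 = 0.751.

0.751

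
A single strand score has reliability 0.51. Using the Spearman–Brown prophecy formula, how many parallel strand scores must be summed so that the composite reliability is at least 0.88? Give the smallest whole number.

8

k ≥ ρ*(1−ρ₁)/(ρ₁(1−ρ*)) = 0.88·0.49 / (0.51·0.12) = 7.046.
Smallest integer k = 8.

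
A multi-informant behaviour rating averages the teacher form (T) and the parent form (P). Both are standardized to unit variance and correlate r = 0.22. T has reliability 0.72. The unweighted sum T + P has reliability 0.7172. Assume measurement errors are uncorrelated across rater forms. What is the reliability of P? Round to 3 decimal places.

Var(T+P) = 2 + 2·0.22 = 2.440.
True-score variance = ρ_T + ρ_P + 2·0.22, so 0.7172 = (0.72 + ρ_P + 0.44) / 2.440.
ρ_P = 0.7172·2.440 − 0.72 − 0.44 = 0.590.

0.590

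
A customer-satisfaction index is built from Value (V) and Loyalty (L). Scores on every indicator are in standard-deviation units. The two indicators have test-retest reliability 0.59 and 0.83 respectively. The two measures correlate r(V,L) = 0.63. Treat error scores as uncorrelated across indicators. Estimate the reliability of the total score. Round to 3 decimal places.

Var(V+L) = 2 + 2·[0.63] = 2 + 1.26 = 3.26.
Because errors are independent across components, Cov(Tᵢ,Tⱼ) = Cov(Xᵢ,Xⱼ); the off-diagonal part of the true-score variance is the same as above.
True-score variance = [0.59 + 0.83] + 1.26 = 1.42 + 1.26 = 2.68.
Reliability = 2.68 / 3.26 = 0.822.

0.822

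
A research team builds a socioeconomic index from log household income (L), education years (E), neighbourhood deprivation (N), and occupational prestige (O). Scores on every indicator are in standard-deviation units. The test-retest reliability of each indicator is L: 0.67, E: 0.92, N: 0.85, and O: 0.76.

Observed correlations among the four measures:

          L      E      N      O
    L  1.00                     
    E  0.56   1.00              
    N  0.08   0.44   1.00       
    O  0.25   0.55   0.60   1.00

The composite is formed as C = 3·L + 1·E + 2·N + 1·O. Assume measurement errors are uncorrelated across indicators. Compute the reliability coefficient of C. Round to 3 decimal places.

Var(C) = 3² + 1 + 2² + 1 + 2·[3·0.56 + 6·0.08 + 3·0.25 + 2·0.44 + 0.55 + 2·0.60] = 15 + 11.08 = 26.08.
With uncorrelated errors the cross-covariances are all true-score covariance, so they carry over unchanged; only the diagonal terms shrink to ρᵢσᵢ².
True-score variance = [3²·0.67 + 0.92 + 2²·0.85 + 0.76] + 11.08 = 11.11 + 11.08 = 22.19.
Reliability = 22.19 / 26.08 = 0.851.

0.851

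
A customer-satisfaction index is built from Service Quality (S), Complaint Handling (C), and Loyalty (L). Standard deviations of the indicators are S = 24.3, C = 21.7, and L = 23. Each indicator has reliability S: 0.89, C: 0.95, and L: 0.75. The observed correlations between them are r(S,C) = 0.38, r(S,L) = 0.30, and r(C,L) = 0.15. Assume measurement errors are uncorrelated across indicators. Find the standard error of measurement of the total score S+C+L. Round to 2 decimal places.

Var(total) = 1590.38 + 885.826 = 2476.21.
True-score variance = 1369.63 + 885.826 = 2255.46, so reliability = 0.9109.
Error variance = 2476.21 − 2255.46 = 220.748; SEM = √220.748 = 14.86.

14.86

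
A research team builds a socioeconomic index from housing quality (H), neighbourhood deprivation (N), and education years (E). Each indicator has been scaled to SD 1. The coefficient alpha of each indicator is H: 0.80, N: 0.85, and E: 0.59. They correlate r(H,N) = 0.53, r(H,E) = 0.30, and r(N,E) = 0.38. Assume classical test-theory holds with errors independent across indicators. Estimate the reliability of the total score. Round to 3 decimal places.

0.860

Var(H+N+E) = 3 + 2·[0.53 + 0.30 + 0.38] = 3 + 2.42 = 5.42.
Because errors are independent across components, Cov(Tᵢ,Tⱼ) = Cov(Xᵢ,Xⱼ); the off-diagonal part of the true-score variance is the same as above.
True-score variance = [0.80 + 0.85 + 0.59] + 2.42 = 2.24 + 2.42 = 4.66.
Reliability = 4.66 / 5.42 = 0.860.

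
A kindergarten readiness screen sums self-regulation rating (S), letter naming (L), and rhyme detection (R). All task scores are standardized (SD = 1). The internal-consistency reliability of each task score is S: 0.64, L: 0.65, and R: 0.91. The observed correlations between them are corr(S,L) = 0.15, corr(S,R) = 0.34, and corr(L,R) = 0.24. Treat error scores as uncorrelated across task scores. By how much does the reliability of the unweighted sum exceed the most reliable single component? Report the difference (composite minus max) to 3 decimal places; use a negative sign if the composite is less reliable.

Var(sum) = 3 + 1.46 = 4.46; true-score variance = 2.2 + 1.46 = 3.66; composite reliability = 0.8206.
Max component reliability = 0.9100.
Difference = 0.8206 − 0.9100 = -0.089.

-0.089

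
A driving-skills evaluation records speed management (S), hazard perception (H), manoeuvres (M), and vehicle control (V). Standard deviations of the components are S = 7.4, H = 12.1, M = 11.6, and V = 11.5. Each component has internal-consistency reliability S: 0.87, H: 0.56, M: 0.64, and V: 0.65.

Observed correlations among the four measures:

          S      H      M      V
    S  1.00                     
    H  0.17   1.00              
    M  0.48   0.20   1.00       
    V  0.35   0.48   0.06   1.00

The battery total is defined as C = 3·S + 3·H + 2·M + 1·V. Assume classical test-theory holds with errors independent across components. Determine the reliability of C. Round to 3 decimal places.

0.789

Var(C) = 3²·7.4² + 3²·12.1² + 2²·11.6² + 11.5² + 2·[9·7.4·12.1·0.17 + 6·7.4·11.6·0.48 + 3·7.4·11.5·0.35 + 6·12.1·11.6·0.20 + 3·12.1·11.5·0.48 + 2·11.6·11.5·0.06] = 2481.02 + 1716.77 = 4197.79.
Under uncorrelated errors the observed covariances equal the true-score covariances, so only the own-variance terms attenuate.
True-score variance = [3²·7.4²·0.87 + 3²·12.1²·0.56 + 2²·11.6²·0.64 + 11.5²·0.65] + 1716.77 = 1597.11 + 1716.77 = 3313.89.
Reliability = 3313.89 / 4197.79 = 0.789.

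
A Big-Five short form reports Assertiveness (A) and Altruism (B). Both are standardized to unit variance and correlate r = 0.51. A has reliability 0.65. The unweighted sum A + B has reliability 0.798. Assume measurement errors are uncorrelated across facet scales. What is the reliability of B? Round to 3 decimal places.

Var(A+B) = 2 + 2·0.51 = 3.020.
True-score variance = ρ_A + ρ_B + 2·0.51, so 0.798 = (0.65 + ρ_B + 1.02) / 3.020.
ρ_B = 0.798·3.020 − 0.65 − 1.02 = 0.740.

0.740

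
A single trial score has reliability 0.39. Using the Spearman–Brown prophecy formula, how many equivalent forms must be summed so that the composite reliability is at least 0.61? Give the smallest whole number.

3

k ≥ ρ*(1−ρ₁)/(ρ₁(1−ρ*)) = 0.61·0.61 / (0.39·0.39) = 2.446.
Smallest integer k = 3.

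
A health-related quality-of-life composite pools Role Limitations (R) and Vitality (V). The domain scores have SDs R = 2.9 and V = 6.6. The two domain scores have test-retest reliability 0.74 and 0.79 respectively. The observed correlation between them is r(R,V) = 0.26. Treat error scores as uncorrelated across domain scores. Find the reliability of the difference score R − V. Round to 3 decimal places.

Var(R−V) = 2.9² + 6.6² − 2·2.9·6.6·0.26 = 51.97 − 9.9528 = 42.0172.
Because errors are independent across components, Cov(Tᵢ,Tⱼ) = Cov(Xᵢ,Xⱼ); the off-diagonal part of the true-score variance is the same as above.
True-score variance = [2.9²·0.74 + 6.6²·0.79] − 9.9528 = 40.6358 − 9.9528 = 30.683.
Reliability = 30.683 / 42.0172 = 0.730.

0.730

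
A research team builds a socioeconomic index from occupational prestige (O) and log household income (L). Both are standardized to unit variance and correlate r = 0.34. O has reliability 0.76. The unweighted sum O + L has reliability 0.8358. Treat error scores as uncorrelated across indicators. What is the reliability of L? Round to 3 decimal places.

Var(O+L) = 2 + 2·0.34 = 2.680.
True-score variance = ρ_O + ρ_L + 2·0.34, so 0.8358 = (0.76 + ρ_L + 0.68) / 2.680.
ρ_L = 0.8358·2.680 − 0.76 − 0.68 = 0.800.

0.800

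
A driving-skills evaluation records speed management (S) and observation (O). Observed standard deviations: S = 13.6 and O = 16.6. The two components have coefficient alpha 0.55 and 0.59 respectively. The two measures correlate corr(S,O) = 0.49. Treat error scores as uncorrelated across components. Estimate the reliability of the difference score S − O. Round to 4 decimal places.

0.1800

Var(S−O) = 13.6² + 16.6² − 2·13.6·16.6·0.49 = 460.52 − 221.245 = 239.275.
Under uncorrelated errors the observed covariances equal the true-score covariances, so only the own-variance terms attenuate.
True-score variance = [13.6²·0.55 + 16.6²·0.59] − 221.245 = 264.308 − 221.245 = 43.0636.
Reliability = 43.0636 / 239.275 = 0.1800.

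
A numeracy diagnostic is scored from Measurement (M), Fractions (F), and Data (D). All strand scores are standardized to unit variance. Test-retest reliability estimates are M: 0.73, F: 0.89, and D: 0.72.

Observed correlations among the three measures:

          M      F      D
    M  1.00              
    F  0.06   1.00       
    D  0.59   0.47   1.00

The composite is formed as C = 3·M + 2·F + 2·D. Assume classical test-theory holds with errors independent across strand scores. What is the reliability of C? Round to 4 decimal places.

0.8603

Var(C) = 3² + 2² + 2² + 2·[6·0.06 + 6·0.59 + 4·0.47] = 17 + 11.56 = 28.56.
Under uncorrelated errors the observed covariances equal the true-score covariances, so only the own-variance terms attenuate.
True-score variance = [3²·0.73 + 2²·0.89 + 2²·0.72] + 11.56 = 13.01 + 11.56 = 24.57.
Reliability = 24.57 / 28.56 = 0.8603.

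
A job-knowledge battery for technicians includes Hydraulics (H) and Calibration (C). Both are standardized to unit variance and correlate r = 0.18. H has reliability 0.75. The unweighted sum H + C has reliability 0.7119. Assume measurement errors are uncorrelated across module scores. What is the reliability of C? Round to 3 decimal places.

Var(H+C) = 2 + 2·0.18 = 2.360.
True-score variance = ρ_H + ρ_C + 2·0.18, so 0.7119 = (0.75 + ρ_C + 0.36) / 2.360.
ρ_C = 0.7119·2.360 − 0.75 − 0.36 = 0.570.

0.570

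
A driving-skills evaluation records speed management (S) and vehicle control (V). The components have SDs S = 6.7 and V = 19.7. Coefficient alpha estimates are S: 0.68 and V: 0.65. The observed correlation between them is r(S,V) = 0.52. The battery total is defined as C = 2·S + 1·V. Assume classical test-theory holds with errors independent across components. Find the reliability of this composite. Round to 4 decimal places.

Var(C) = 2²·6.7² + 19.7² + 2·[2·6.7·19.7·0.52] = 567.65 + 274.539 = 842.189.
Under uncorrelated errors the observed covariances equal the true-score covariances, so only the own-variance terms attenuate.
True-score variance = [2²·6.7²·0.68 + 19.7²·0.65] + 274.539 = 374.359 + 274.539 = 648.899.
Reliability = 648.899 / 842.189 = 0.7705.

0.7705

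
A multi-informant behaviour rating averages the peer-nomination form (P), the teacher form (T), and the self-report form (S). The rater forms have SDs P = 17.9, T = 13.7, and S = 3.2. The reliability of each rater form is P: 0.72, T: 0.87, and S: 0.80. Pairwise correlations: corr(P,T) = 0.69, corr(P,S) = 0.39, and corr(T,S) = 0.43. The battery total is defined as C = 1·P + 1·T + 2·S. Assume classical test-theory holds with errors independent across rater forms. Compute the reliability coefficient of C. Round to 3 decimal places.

Var(C) = 17.9² + 13.7² + 2²·3.2² + 2·[17.9·13.7·0.69 + 2·17.9·3.2·0.39 + 2·13.7·3.2·0.43] = 549.06 + 503.179 = 1052.24.
With uncorrelated errors the cross-covariances are all true-score covariance, so they carry over unchanged; only the diagonal terms shrink to ρᵢσᵢ².
True-score variance = [17.9²·0.72 + 13.7²·0.87 + 2²·3.2²·0.80] + 503.179 = 426.753 + 503.179 = 929.932.
Reliability = 929.932 / 1052.24 = 0.884.

0.884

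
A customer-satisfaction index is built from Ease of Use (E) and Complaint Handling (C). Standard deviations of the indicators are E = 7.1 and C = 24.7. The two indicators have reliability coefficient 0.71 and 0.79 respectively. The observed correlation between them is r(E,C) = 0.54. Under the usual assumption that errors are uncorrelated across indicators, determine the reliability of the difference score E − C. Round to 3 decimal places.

0.697

Var(E−C) = 7.1² + 24.7² − 2·7.1·24.7·0.54 = 660.5 − 189.4 = 471.1.
Because errors are independent across components, Cov(Tᵢ,Tⱼ) = Cov(Xᵢ,Xⱼ); the off-diagonal part of the true-score variance is the same as above.
True-score variance = [7.1²·0.71 + 24.7²·0.79] − 189.4 = 517.762 − 189.4 = 328.363.
Reliability = 328.363 / 471.1 = 0.697.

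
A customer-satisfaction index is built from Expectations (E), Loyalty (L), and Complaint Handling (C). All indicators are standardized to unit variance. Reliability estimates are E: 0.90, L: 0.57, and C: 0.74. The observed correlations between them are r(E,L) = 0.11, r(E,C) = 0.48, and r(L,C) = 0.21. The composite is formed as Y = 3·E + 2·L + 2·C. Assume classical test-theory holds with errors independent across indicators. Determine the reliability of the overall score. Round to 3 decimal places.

0.858

Var(Y) = 3² + 2² + 2² + 2·[6·0.11 + 6·0.48 + 4·0.21] = 17 + 8.76 = 25.76.
Under uncorrelated errors the observed covariances equal the true-score covariances, so only the own-variance terms attenuate.
True-score variance = [3²·0.90 + 2²·0.57 + 2²·0.74] + 8.76 = 13.34 + 8.76 = 22.1.
Reliability = 22.1 / 25.76 = 0.858.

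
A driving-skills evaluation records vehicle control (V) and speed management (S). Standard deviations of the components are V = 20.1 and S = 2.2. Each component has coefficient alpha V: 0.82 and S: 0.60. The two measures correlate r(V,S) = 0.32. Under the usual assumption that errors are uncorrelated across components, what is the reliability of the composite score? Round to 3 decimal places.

0.829

Var(V+S) = 20.1² + 2.2² + 2·[20.1·2.2·0.32] = 408.85 + 28.3008 = 437.151.
With uncorrelated errors the cross-covariances are all true-score covariance, so they carry over unchanged; only the diagonal terms shrink to ρᵢσᵢ².
True-score variance = [20.1²·0.82 + 2.2²·0.60] + 28.3008 = 334.192 + 28.3008 = 362.493.
Reliability = 362.493 / 437.151 = 0.829.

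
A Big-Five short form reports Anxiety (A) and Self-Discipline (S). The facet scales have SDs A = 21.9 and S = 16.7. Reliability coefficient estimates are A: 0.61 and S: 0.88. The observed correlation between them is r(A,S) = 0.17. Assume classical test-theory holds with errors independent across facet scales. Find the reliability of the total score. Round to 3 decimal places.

0.750

Var(A+S) = 21.9² + 16.7² + 2·[21.9·16.7·0.17] = 758.5 + 124.348 = 882.848.
Under uncorrelated errors the observed covariances equal the true-score covariances, so only the own-variance terms attenuate.
True-score variance = [21.9²·0.61 + 16.7²·0.88] + 124.348 = 537.985 + 124.348 = 662.333.
Reliability = 662.333 / 882.848 = 0.750.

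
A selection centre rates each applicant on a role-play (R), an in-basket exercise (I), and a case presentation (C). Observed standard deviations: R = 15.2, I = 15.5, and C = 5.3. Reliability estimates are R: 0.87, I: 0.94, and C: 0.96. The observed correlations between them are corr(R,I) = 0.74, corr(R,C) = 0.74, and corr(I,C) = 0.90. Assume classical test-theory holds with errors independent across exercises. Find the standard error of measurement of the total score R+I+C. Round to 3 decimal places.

Var(total) = 499.38 + 615.787 = 1115.17.
True-score variance = 453.806 + 615.787 = 1069.59, so reliability = 0.9591.
Error variance = 1115.17 − 1069.59 = 45.5738; SEM = √45.5738 = 6.751.

6.751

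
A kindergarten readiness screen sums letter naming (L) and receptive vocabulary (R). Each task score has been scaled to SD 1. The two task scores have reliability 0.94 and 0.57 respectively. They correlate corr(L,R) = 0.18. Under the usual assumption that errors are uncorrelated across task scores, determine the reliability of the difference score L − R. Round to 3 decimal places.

Var(L−R) = 1 + 1 − 2·0.18 = 2 − 0.36 = 1.64.
Under uncorrelated errors the observed covariances equal the true-score covariances, so only the own-variance terms attenuate.
True-score variance = [0.94 + 0.57] − 0.36 = 1.51 − 0.36 = 1.15.
Reliability = 1.15 / 1.64 = 0.701.

0.701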